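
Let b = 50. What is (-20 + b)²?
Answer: 900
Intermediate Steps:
(-20 + b)² = (-20 + 50)² = 30² = 900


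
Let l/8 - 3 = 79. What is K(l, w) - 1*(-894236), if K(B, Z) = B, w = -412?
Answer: 894892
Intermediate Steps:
l = 656 (l = 24 + 8*79 = 24 + 632 = 656)
K(l, w) - 1*(-894236) = 656 - 1*(-894236) = 656 + 894236 = 894892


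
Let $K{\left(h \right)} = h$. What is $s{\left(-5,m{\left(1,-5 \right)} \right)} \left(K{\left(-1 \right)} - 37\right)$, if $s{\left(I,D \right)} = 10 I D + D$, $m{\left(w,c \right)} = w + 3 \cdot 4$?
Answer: $24206$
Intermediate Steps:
$m{\left(w,c \right)} = 12 + w$ ($m{\left(w,c \right)} = w + 12 = 12 + w$)
$s{\left(I,D \right)} = D + 10 D I$ ($s{\left(I,D \right)} = 10 D I + D = D + 10 D I$)
$s{\left(-5,m{\left(1,-5 \right)} \right)} \left(K{\left(-1 \right)} - 37\right) = \left(12 + 1\right) \left(1 + 10 \left(-5\right)\right) \left(-1 - 37\right) = 13 \left(1 - 50\right) \left(-38\right) = 13 \left(-49\right) \left(-38\right) = \left(-637\right) \left(-38\right) = 24206$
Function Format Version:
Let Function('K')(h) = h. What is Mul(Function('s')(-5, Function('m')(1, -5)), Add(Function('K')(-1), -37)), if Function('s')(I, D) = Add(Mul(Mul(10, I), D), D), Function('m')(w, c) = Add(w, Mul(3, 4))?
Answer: 24206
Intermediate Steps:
Function('m')(w, c) = Add(12, w) (Function('m')(w, c) = Add(w, 12) = Add(12, w))
Function('s')(I, D) = Add(D, Mul(10, D, I)) (Function('s')(I, D) = Add(Mul(10, D, I), D) = Add(D, Mul(10, D, I)))
Mul(Function('s')(-5, Function('m')(1, -5)), Add(Function('K')(-1), -37)) = Mul(Mul(Add(12, 1), Add(1, Mul(10, -5))), Add(-1, -37)) = Mul(Mul(13, Add(1, -50)), -38) = Mul(Mul(13, -49), -38) = Mul(-637, -38) = 24206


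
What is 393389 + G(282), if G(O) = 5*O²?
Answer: 791009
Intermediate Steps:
393389 + G(282) = 393389 + 5*282² = 393389 + 5*79524 = 393389 + 397620 = 791009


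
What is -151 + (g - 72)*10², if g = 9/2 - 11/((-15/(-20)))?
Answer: -25103/3 ≈ -8367.7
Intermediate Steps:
g = -61/6 (g = 9*(½) - 11/((-15*(-1/20))) = 9/2 - 11/¾ = 9/2 - 11*4/3 = 9/2 - 44/3 = -61/6 ≈ -10.167)
-151 + (g - 72)*10² = -151 + (-61/6 - 72)*10² = -151 - 493/6*100 = -151 - 24650/3 = -25103/3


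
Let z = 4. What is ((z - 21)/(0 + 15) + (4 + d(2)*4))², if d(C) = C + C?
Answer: 80089/225 ≈ 355.95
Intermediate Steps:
d(C) = 2*C
((z - 21)/(0 + 15) + (4 + d(2)*4))² = ((4 - 21)/(0 + 15) + (4 + (2*2)*4))² = (-17/15 + (4 + 4*4))² = (-17*1/15 + (4 + 16))² = (-17/15 + 20)² = (283/15)² = 80089/225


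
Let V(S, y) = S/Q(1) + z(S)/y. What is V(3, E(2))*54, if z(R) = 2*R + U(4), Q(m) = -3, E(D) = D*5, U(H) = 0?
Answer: -108/5 ≈ -21.600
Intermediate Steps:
E(D) = 5*D
z(R) = 2*R (z(R) = 2*R + 0 = 2*R)
V(S, y) = -S/3 + 2*S/y (V(S, y) = S/(-3) + (2*S)/y = S*(-1/3) + 2*S/y = -S/3 + 2*S/y)
V(3, E(2))*54 = ((1/3)*3*(6 - 5*2)/(5*2))*54 = ((1/3)*3*(6 - 1*10)/10)*54 = ((1/3)*3*(1/10)*(6 - 10))*54 = ((1/3)*3*(1/10)*(-4))*54 = -2/5*54 = -108/5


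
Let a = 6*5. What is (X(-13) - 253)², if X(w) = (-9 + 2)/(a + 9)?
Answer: 97495876/1521 ≈ 64100.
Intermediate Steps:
a = 30
X(w) = -7/39 (X(w) = (-9 + 2)/(30 + 9) = -7/39)
(X(-13) - 253)² = (-7/39 - 253)² = (-9874/39)² = 97495876/1521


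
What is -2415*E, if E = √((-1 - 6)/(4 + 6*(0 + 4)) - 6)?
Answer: -12075*I/2 ≈ -6037.5*I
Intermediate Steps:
E = 5*I/2 (E = √(-7/(4 + 6*4) - 6) = √(-7/(4 + 24) - 6) = √(-7/28 - 6) = √(-7*1/28 - 6) = √(-¼ - 6) = √(-25/4) = 5*I/2 ≈ 2.5*I)
-2415*E = -12075*I/2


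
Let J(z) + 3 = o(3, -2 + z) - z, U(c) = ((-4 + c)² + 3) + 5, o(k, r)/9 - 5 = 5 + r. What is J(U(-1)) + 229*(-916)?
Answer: -209431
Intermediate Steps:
o(k, r) = 90 + 9*r (o(k, r) = 45 + 9*(5 + r) = 45 + (45 + 9*r) = 90 + 9*r)
U(c) = 8 + (-4 + c)² (U(c) = (3 + (-4 + c)²) + 5 = 8 + (-4 + c)²)
J(z) = 69 + 8*z (J(z) = -3 + ((90 + 9*(-2 + z)) - z) = -3 + ((90 + (-18 + 9*z)) - z) = -3 + ((72 + 9*z) - z) = -3 + (72 + 8*z) = 69 + 8*z)
J(U(-1)) + 229*(-916) = (69 + 8*(8 + (-4 - 1)²)) + 229*(-916) = (69 + 8*(8 + (-5)²)) - 209764 = (69 + 8*(8 + 25)) - 209764 = (69 + 8*33) - 209764 = (69 + 264) - 209764 = 333 - 209764 = -209431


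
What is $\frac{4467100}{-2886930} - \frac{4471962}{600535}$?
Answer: $- \frac{1559289115516}{173370250755} \approx -8.994$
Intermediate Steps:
$\frac{4467100}{-2886930} - \frac{4471962}{600535} = 4467100 \left(- \frac{1}{2886930}\right) - \frac{4471962}{600535} = - \frac{446710}{288693} - \frac{4471962}{600535} = - \frac{1559289115516}{173370250755}$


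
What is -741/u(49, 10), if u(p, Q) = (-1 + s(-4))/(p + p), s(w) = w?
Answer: 72618/5 ≈ 14524.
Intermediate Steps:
u(p, Q) = -5/(2*p) (u(p, Q) = (-1 - 4)/(p + p) = -5*1/(2*p) = -5/(2*p))
-741/u(49, 10) = -741/((-5/2/49)) = -741/((-5/2*1/49)) = -741/(-5/98) = -741*(-98/5) = 72618/5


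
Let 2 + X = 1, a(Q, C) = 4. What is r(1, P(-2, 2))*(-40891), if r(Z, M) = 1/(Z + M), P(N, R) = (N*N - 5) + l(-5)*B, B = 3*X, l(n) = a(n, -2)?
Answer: 40891/12 ≈ 3407.6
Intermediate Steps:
X = -1 (X = -2 + 1 = -1)
l(n) = 4
B = -3 (B = 3*(-1) = -3)
P(N, R) = -17 + N² (P(N, R) = (N*N - 5) + 4*(-3) = (N² - 5) - 12 = (-5 + N²) - 12 = -17 + N²)
r(Z, M) = 1/(M + Z)
r(1, P(-2, 2))*(-40891) = -40891/((-17 + (-2)²) + 1) = -40891/((-17 + 4) + 1) = -40891/(-13 + 1) = -40891/(-12) = -1/12*(-40891) = 40891/12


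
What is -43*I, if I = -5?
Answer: 215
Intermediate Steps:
-43*I = -43*(-5) = 215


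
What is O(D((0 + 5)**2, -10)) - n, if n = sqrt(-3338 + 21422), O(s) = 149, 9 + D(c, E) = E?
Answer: 149 - 2*sqrt(4521) ≈ 14.523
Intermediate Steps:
D(c, E) = -9 + E
n = 2*sqrt(4521) (n = sqrt(18084) = 2*sqrt(4521) ≈ 134.48)
O(D((0 + 5)**2, -10)) - n = 149 - 2*sqrt(4521)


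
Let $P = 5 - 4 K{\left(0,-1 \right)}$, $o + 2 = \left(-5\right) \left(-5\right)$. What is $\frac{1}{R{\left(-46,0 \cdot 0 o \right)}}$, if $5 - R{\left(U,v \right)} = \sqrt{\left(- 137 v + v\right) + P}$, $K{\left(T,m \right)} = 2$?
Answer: $\frac{5}{28} + \frac{i \sqrt{3}}{28} \approx 0.17857 + 0.061859 i$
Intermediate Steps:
$o = 23$ ($o = -2 - -25 = -2 + 25 = 23$)
$P = -3$ ($P = 5 - 8 = -3$)
$R{\left(U,v \right)} = 5 - \sqrt{-3 - 136 v}$ ($R{\left(U,v \right)} = 5 - \sqrt{\left(- 137 v + v\right) - 3} = 5 - \sqrt{- 136 v - 3} = 5 - \sqrt{-3 - 136 v}$)
$\frac{1}{R{\left(-46,0 \cdot 0 o \right)}} = \frac{1}{5 - \sqrt{-3 - 136 \cdot 0 \cdot 0 \cdot 23}} = \frac{1}{5 - \sqrt{-3 - 136 \cdot 0 \cdot 23}} = \frac{1}{5 - \sqrt{-3 - 0}} = \frac{1}{5 - \sqrt{-3 + 0}} = \frac{1}{5 - \sqrt{-3}} = \frac{1}{5 - i \sqrt{3}}$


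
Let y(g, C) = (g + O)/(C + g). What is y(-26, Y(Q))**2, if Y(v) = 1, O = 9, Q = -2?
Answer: 289/625 ≈ 0.46240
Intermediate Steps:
y(g, C) = (9 + g)/(C + g) (y(g, C) = (g + 9)/(C + g) = (9 + g)/(C + g))
y(-26, Y(Q))**2 = ((9 - 26)/(1 - 26))**2 = (-17/(-25))**2 = (-1/25*(-17))**2 = (17/25)**2 = 289/625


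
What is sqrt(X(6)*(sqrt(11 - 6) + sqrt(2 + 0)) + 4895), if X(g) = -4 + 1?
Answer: sqrt(4895 - 3*sqrt(2) - 3*sqrt(5)) ≈ 69.886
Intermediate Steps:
X(g) = -3
sqrt(X(6)*(sqrt(11 - 6) + sqrt(2 + 0)) + 4895) = sqrt(-3*(sqrt(11 - 6) + sqrt(2 + 0)) + 4895) = sqrt(-3*(sqrt(5) + sqrt(2)) + 4895) = sqrt(-3*(sqrt(2) + sqrt(5)) + 4895) = sqrt((-3*sqrt(2) - 3*sqrt(5)) + 4895) = sqrt(4895 - 3*sqrt(2) - 3*sqrt(5))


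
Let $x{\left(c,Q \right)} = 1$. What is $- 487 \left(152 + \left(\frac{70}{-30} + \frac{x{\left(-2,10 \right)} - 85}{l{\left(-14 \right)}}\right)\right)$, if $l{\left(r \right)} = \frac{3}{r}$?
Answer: $- \frac{791375}{3} \approx -2.6379 \cdot 10^{5}$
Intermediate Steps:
$- 487 \left(152 + \left(\frac{70}{-30} + \frac{x{\left(-2,10 \right)} - 85}{l{\left(-14 \right)}}\right)\right) = - 487 \left(152 + \left(\frac{70}{-30} + \frac{1 - 85}{3 \frac{1}{-14}}\right)\right) = - 487 \left(152 + \left(70 \left(- \frac{1}{30}\right) + \frac{1 - 85}{3 \left(- \frac{1}{14}\right)}\right)\right) = - 487 \left(152 - \left(\frac{7}{3} + \frac{84}{- \frac{3}{14}}\right)\right) = - 487 \left(152 - - \frac{1169}{3}\right) = - 487 \left(152 + \left(- \frac{7}{3} + 392\right)\right) = - 487 \left(152 + \frac{1169}{3}\right) = \left(-487\right) \frac{1625}{3} = - \frac{791375}{3}$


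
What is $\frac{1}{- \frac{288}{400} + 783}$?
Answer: $\frac{25}{19557} \approx 0.0012783$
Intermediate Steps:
$\frac{1}{- \frac{288}{400} + 783} = \frac{1}{\left(-288\right) \frac{1}{400} + 783} = \frac{1}{- \frac{18}{25} + 783} = \frac{1}{\frac{19557}{25}} = \frac{25}{19557}$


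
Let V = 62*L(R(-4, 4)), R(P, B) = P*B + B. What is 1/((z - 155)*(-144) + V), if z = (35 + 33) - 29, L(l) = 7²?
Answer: 1/19742 ≈ 5.0653e-5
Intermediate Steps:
R(P, B) = B + B*P (R(P, B) = B*P + B = B + B*P)
L(l) = 49
z = 39 (z = 68 - 29 = 39)
V = 3038 (V = 62*49 = 3038)
1/((z - 155)*(-144) + V) = 1/((39 - 155)*(-144) + 3038) = 1/(-116*(-144) + 3038) = 1/(16704 + 3038) = 1/19742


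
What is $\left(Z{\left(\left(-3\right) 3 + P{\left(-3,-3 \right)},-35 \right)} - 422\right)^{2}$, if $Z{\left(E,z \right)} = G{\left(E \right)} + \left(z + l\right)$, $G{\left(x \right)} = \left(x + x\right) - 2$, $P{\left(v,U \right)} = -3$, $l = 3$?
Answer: $230400$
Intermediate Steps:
$G{\left(x \right)} = -2 + 2 x$ ($G{\left(x \right)} = 2 x - 2 = -2 + 2 x$)
$Z{\left(E,z \right)} = 1 + z + 2 E$ ($Z{\left(E,z \right)} = \left(-2 + 2 E\right) + \left(z + 3\right) = \left(-2 + 2 E\right) + \left(3 + z\right) = 1 + z + 2 E$)
$\left(Z{\left(\left(-3\right) 3 + P{\left(-3,-3 \right)},-35 \right)} - 422\right)^{2} = \left(\left(1 - 35 + 2 \left(\left(-3\right) 3 - 3\right)\right) - 422\right)^{2} = \left(\left(1 - 35 + 2 \left(-9 - 3\right)\right) - 422\right)^{2} = \left(\left(1 - 35 + 2 \left(-12\right)\right) - 422\right)^{2} = \left(\left(1 - 35 - 24\right) - 422\right)^{2} = \left(-58 - 422\right)^{2} = \left(-480\right)^{2} = 230400$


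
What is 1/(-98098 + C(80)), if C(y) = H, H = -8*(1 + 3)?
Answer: -1/98130 ≈ -1.0191e-5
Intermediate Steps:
H = -32 (H = -8*4 = -32)
C(y) = -32
1/(-98098 + C(80)) = 1/(-98098 - 32) = 1/(-98130) = -1/98130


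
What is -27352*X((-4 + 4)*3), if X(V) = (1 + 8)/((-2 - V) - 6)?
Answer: 30771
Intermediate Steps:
X(V) = 9/(-8 - V)
-27352*X((-4 + 4)*3) = -(-246168)/(8 + (-4 + 4)*3) = -(-246168)/(8 + 0*3) = -(-246168)/(8 + 0) = -(-246168)/8 = -27352*(-9/8) = 30771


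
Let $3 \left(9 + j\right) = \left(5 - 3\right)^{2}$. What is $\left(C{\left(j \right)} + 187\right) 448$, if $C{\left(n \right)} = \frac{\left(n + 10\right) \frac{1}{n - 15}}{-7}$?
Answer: $\frac{1424304}{17} \approx 83783.0$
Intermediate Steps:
$j = - \frac{23}{3}$ ($j = -9 + \frac{\left(5 - 3\right)^{2}}{3} = -9 + \frac{2^{2}}{3} = -9 + \frac{1}{3} \cdot 4 = -9 + \frac{4}{3} = - \frac{23}{3} \approx -7.6667$)
$C{\left(n \right)} = - \frac{10 + n}{7 \left(-15 + n\right)}$ ($C{\left(n \right)} = \frac{10 + n}{-15 + n} \left(- \frac{1}{7}\right) = - \frac{10 + n}{7 \left(-15 + n\right)}$)
$\left(C{\left(j \right)} + 187\right) 448 = \left(\frac{-10 - - \frac{23}{3}}{7 \left(-15 - \frac{23}{3}\right)} + 187\right) 448 = \left(\frac{-10 + \frac{23}{3}}{7 \left(- \frac{68}{3}\right)} + 187\right) 448 = \left(\frac{1}{7} \left(- \frac{3}{68}\right) \left(- \frac{7}{3}\right) + 187\right) 448 = \left(\frac{1}{68} + 187\right) 448 = \frac{12717}{68} \cdot 448 = \frac{1424304}{17}$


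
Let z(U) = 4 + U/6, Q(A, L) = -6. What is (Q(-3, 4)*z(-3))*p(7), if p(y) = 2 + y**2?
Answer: -1071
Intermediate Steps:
z(U) = 4 + U/6 (z(U) = 4 + U*(1/6) = 4 + U/6)
(Q(-3, 4)*z(-3))*p(7) = (-6*(4 + (1/6)*(-3)))*(2 + 7**2) = (-6*(4 - 1/2))*(2 + 49) = -6*7/2*51 = -21*51 = -1071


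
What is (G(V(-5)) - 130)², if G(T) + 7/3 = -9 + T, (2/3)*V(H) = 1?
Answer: 703921/36 ≈ 19553.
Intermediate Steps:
V(H) = 3/2 (V(H) = (3/2)*1 = 3/2)
G(T) = -34/3 + T (G(T) = -7/3 + (-9 + T) = -34/3 + T)
(G(V(-5)) - 130)² = ((-34/3 + 3/2) - 130)² = (-59/6 - 130)² = (-839/6)² = 703921/36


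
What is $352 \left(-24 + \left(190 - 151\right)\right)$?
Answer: $5280$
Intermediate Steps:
$352 \left(-24 + \left(190 - 151\right)\right) = 352 \left(-24 + 39\right) = 352 \cdot 15 = 5280$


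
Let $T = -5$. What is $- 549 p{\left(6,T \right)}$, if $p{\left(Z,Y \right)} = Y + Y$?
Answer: $5490$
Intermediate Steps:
$p{\left(Z,Y \right)} = 2 Y$
$- 549 p{\left(6,T \right)} = - 549 \cdot 2 \left(-5\right) = \left(-549\right) \left(-10\right) = 5490$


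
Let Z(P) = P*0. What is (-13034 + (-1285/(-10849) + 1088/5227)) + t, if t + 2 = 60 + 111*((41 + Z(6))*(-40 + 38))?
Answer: -1251974587987/56707723 ≈ -22078.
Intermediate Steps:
Z(P) = 0
t = -9044 (t = -2 + (60 + 111*((41 + 0)*(-40 + 38))) = -2 + (60 + 111*(41*(-2))) = -2 + (60 + 111*(-82)) = -2 + (60 - 9102) = -2 - 9042 = -9044)
(-13034 + (-1285/(-10849) + 1088/5227)) + t = (-13034 + (-1285/(-10849) + 1088/5227)) - 9044 = (-13034 + (-1285*(-1/10849) + 1088*(1/5227))) - 9044 = (-13034 + (1285/10849 + 1088/5227)) - 9044 = (-13034 + 18520407/56707723) - 9044 = -739109941175/56707723 - 9044 = -1251974587987/56707723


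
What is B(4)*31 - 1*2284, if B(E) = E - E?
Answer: -2284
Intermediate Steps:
B(E) = 0
B(4)*31 - 1*2284 = 0*31 - 1*2284 = 0 - 2284 = -2284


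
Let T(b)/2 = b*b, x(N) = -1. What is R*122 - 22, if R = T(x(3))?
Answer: 222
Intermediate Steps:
T(b) = 2*b² (T(b) = 2*(b*b) = 2*b²)
R = 2 (R = 2*(-1)² = 2*1 = 2)
R*122 - 22 = 2*122 - 22 = 244 - 22 = 222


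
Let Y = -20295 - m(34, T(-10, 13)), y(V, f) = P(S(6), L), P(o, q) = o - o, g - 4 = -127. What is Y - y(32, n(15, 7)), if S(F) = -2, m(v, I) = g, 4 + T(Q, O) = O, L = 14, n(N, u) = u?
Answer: -20172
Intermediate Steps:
g = -123 (g = 4 - 127 = -123)
T(Q, O) = -4 + O
m(v, I) = -123
P(o, q) = 0
y(V, f) = 0
Y = -20172 (Y = -20295 - 1*(-123) = -20295 + 123 = -20172)
Y - y(32, n(15, 7)) = -20172 - 1*0 = -20172 + 0 = -20172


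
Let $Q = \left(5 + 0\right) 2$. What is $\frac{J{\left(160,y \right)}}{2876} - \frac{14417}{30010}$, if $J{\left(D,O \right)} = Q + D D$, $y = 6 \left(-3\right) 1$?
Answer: $\frac{90886601}{10788595} \approx 8.4243$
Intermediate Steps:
$Q = 10$ ($Q = 5 \cdot 2 = 10$)
$y = -18$ ($y = \left(-18\right) 1 = -18$)
$J{\left(D,O \right)} = 10 + D^{2}$ ($J{\left(D,O \right)} = 10 + D D = 10 + D^{2}$)
$\frac{J{\left(160,y \right)}}{2876} - \frac{14417}{30010} = \frac{10 + 160^{2}}{2876} - \frac{14417}{30010} = \left(10 + 25600\right) \frac{1}{2876} - \frac{14417}{30010} = 25610 \cdot \frac{1}{2876} - \frac{14417}{30010} = \frac{12805}{1438} - \frac{14417}{30010} = \frac{90886601}{10788595}$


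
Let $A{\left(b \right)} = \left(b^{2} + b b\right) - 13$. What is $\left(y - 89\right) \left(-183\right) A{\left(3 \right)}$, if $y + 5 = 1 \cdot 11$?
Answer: $75945$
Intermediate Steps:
$y = 6$ ($y = -5 + 1 \cdot 11 = -5 + 11 = 6$)
$A{\left(b \right)} = -13 + 2 b^{2}$ ($A{\left(b \right)} = \left(b^{2} + b^{2}\right) - 13 = 2 b^{2} - 13 = -13 + 2 b^{2}$)
$\left(y - 89\right) \left(-183\right) A{\left(3 \right)} = \left(6 - 89\right) \left(-183\right) \left(-13 + 2 \cdot 3^{2}\right) = \left(-83\right) \left(-183\right) \left(-13 + 2 \cdot 9\right) = 15189 \left(-13 + 18\right) = 15189 \cdot 5 = 75945$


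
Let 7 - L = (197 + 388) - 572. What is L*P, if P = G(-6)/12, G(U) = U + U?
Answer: 6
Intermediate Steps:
G(U) = 2*U
P = -1 (P = (2*(-6))/12 = -12*1/12 = -1)
L = -6 (L = 7 - ((197 + 388) - 572) = 7 - (585 - 572) = 7 - 1*13 = 7 - 13 = -6)
L*P = -6*(-1) = 6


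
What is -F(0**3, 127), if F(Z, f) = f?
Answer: -127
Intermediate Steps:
-F(0**3, 127) = -1*127 = -127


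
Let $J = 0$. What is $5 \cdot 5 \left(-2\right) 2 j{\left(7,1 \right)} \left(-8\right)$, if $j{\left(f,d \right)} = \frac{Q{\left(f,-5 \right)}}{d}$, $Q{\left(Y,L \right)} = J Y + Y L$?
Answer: $-28000$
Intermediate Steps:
$Q{\left(Y,L \right)} = L Y$ ($Q{\left(Y,L \right)} = 0 Y + Y L = 0 + L Y = L Y$)
$j{\left(f,d \right)} = - \frac{5 f}{d}$ ($j{\left(f,d \right)} = \frac{\left(-5\right) f}{d} = - \frac{5 f}{d}$)
$5 \cdot 5 \left(-2\right) 2 j{\left(7,1 \right)} \left(-8\right) = 5 \cdot 5 \left(-2\right) 2 \left(\left(-5\right) 7 \cdot 1^{-1}\right) \left(-8\right) = 5 \left(\left(-10\right) 2\right) \left(\left(-5\right) 7 \cdot 1\right) \left(-8\right) = 5 \left(-20\right) \left(-35\right) \left(-8\right) = \left(-100\right) \left(-35\right) \left(-8\right) = 3500 \left(-8\right) = -28000$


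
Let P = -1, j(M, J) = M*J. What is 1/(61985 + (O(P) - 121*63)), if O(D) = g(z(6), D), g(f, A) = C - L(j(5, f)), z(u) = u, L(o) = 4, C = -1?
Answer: 1/54357 ≈ 1.8397e-5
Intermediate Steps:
j(M, J) = J*M
g(f, A) = -5 (g(f, A) = -1 - 1*4 = -1 - 4 = -5)
O(D) = -5
1/(61985 + (O(P) - 121*63)) = 1/(61985 + (-5 - 121*63)) = 1/(61985 + (-5 - 7623)) = 1/(61985 - 7628) = 1/54357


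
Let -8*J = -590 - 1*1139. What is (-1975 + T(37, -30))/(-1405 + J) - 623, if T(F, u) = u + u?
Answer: -5909073/9511 ≈ -621.29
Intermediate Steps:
J = 1729/8 (J = -(-590 - 1*1139)/8 = -(-590 - 1139)/8 = -⅛*(-1729) = 1729/8 ≈ 216.13)
T(F, u) = 2*u
(-1975 + T(37, -30))/(-1405 + J) - 623 = (-1975 + 2*(-30))/(-1405 + 1729/8) - 623 = (-1975 - 60)/(-9511/8) - 623 = -2035*(-8/9511) - 623 = 16280/9511 - 623 = -5909073/9511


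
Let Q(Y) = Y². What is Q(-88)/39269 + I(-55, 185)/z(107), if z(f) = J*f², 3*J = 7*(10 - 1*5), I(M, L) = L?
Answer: 5840993/29412481 ≈ 0.19859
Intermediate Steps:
J = 35/3 (J = (7*(10 - 1*5))/3 = (7*(10 - 5))/3 = (7*5)/3 = (⅓)*35 = 35/3 ≈ 11.667)
z(f) = 35*f²/3
Q(-88)/39269 + I(-55, 185)/z(107) = (-88)²/39269 + 185/(((35/3)*107²)) = 7744*(1/39269) + 185/(((35/3)*11449)) = 7744/39269 + 185/(400715/3) = 7744/39269 + 185*(3/400715) = 7744/39269 + 111/80143 = 5840993/29412481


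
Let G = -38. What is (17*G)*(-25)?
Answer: 16150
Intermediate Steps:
(17*G)*(-25) = (17*(-38))*(-25) = -646*(-25) = 16150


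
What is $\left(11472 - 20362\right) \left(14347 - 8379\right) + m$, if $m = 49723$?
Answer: $-53005797$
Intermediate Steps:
$\left(11472 - 20362\right) \left(14347 - 8379\right) + m = \left(11472 - 20362\right) \left(14347 - 8379\right) + 49723 = \left(-8890\right) 5968 + 49723 = -53055520 + 49723 = -53005797$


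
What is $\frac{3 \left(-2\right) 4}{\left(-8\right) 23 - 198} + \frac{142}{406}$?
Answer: $\frac{15997}{38773} \approx 0.41258$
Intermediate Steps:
$\frac{3 \left(-2\right) 4}{\left(-8\right) 23 - 198} + \frac{142}{406} = \frac{\left(-6\right) 4}{-184 - 198} + 142 \cdot \frac{1}{406} = - \frac{24}{-382} + \frac{71}{203} = \left(-24\right) \left(- \frac{1}{382}\right) + \frac{71}{203} = \frac{12}{191} + \frac{71}{203} = \frac{15997}{38773}$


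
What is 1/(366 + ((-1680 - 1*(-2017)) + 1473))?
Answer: 1/2176 ≈ 0.00045956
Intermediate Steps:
1/(366 + ((-1680 - 1*(-2017)) + 1473)) = 1/(366 + ((-1680 + 2017) + 1473)) = 1/(366 + (337 + 1473)) = 1/(366 + 1810) = 1/2176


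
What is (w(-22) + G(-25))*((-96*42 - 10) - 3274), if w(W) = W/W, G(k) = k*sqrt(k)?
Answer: -7316 + 914500*I ≈ -7316.0 + 9.145e+5*I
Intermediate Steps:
G(k) = k**(3/2)
w(W) = 1
(w(-22) + G(-25))*((-96*42 - 10) - 3274) = (1 + (-25)**(3/2))*((-96*42 - 10) - 3274) = (1 - 125*I)*((-4032 - 10) - 3274) = (1 - 125*I)*(-4042 - 3274) = (1 - 125*I)*(-7316) = -7316 + 914500*I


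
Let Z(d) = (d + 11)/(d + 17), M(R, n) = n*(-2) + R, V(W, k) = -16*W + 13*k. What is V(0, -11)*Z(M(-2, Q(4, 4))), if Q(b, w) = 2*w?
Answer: -1001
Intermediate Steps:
M(R, n) = R - 2*n (M(R, n) = -2*n + R = R - 2*n)
Z(d) = (11 + d)/(17 + d)
V(0, -11)*Z(M(-2, Q(4, 4))) = (-16*0 + 13*(-11))*((11 + (-2 - 4*4))/(17 + (-2 - 4*4))) = (0 - 143)*((11 + (-2 - 2*8))/(17 + (-2 - 2*8))) = -143*(11 + (-2 - 16))/(17 + (-2 - 16)) = -143*(11 - 18)/(17 - 18) = -143*(-7)/(-1) = -(-143)*(-7) = -143*7 = -1001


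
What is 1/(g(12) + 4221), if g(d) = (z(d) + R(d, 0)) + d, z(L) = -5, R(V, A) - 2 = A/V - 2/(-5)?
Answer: 5/21152 ≈ 0.00023638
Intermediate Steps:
R(V, A) = 12/5 + A/V (R(V, A) = 2 + (A/V - 2/(-5)) = 2 + (A/V - 2*(-1/5)) = 2 + (A/V + 2/5) = 2 + (2/5 + A/V) = 12/5 + A/V)
g(d) = -13/5 + d (g(d) = (-5 + (12/5 + 0/d)) + d = (-5 + (12/5 + 0)) + d = (-5 + 12/5) + d = -13/5 + d)
1/(g(12) + 4221) = 1/((-13/5 + 12) + 4221) = 1/(47/5 + 4221) = 1/(21152/5) = 5/21152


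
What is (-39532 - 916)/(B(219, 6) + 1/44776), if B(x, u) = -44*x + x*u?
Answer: 1811099648/372625871 ≈ 4.8604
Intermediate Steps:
B(x, u) = -44*x + u*x
(-39532 - 916)/(B(219, 6) + 1/44776) = (-39532 - 916)/(219*(-44 + 6) + 1/44776) = -40448/(219*(-38) + 1/44776) = -40448/(-8322 + 1/44776) = -40448/(-372625871/44776) = -40448*(-44776/372625871) = 1811099648/372625871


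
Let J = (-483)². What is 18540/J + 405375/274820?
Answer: 316395845/203531692 ≈ 1.5545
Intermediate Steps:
J = 233289
18540/J + 405375/274820 = 18540/233289 + 405375/274820 = 18540*(1/233289) + 405375*(1/274820) = 2060/25921 + 81075/54964 = 316395845/203531692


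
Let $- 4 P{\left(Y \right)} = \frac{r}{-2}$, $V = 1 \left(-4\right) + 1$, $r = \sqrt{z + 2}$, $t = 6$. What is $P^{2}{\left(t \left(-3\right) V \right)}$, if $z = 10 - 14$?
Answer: $- \frac{1}{32} \approx -0.03125$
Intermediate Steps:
$z = -4$ ($z = 10 - 14 = -4$)
$r = i \sqrt{2}$ ($r = \sqrt{-4 + 2} = \sqrt{-2} = i \sqrt{2} \approx 1.4142 i$)
$V = -3$ ($V = -4 + 1 = -3$)
$P{\left(Y \right)} = \frac{i \sqrt{2}}{8}$ ($P{\left(Y \right)} = - \frac{i \sqrt{2} \frac{1}{-2}}{4} = - \frac{i \sqrt{2} \left(- \frac{1}{2}\right)}{4} = - \frac{\left(- \frac{1}{2}\right) i \sqrt{2}}{4} = \frac{i \sqrt{2}}{8}$)
$P^{2}{\left(t \left(-3\right) V \right)} = \left(\frac{i \sqrt{2}}{8}\right)^{2} = - \frac{1}{32}$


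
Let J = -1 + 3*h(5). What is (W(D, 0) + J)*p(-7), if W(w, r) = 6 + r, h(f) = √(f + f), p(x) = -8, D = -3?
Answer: -40 - 24*√10 ≈ -115.89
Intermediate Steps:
h(f) = √2*√f (h(f) = √(2*f) = √2*√f)
J = -1 + 3*√10 (J = -1 + 3*(√2*√5) = -1 + 3*√10 ≈ 8.4868)
(W(D, 0) + J)*p(-7) = ((6 + 0) + (-1 + 3*√10))*(-8) = (6 + (-1 + 3*√10))*(-8) = (5 + 3*√10)*(-8) = -40 - 24*√10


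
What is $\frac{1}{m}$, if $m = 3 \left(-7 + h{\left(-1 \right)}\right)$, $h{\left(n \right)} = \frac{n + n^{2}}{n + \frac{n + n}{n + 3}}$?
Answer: $- \frac{1}{21} \approx -0.047619$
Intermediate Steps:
$h{\left(n \right)} = \frac{n + n^{2}}{n + \frac{2 n}{3 + n}}$
$m = -21$ ($m = 3 \left(-7 + \frac{3 + \left(-1\right)^{2} + 4 \left(-1\right)}{5 - 1}\right) = 3 \left(-7 + \frac{3 + 1 - 4}{4}\right) = 3 \left(-7 + \frac{1}{4} \cdot 0\right) = 3 \left(-7 + 0\right) = 3 \left(-7\right) = -21$)
$\frac{1}{m} = \frac{1}{-21} = - \frac{1}{21}$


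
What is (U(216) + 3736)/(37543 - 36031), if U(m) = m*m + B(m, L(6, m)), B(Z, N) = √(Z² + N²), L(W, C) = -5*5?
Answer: 6299/189 + √47281/1512 ≈ 33.472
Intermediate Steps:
L(W, C) = -25
B(Z, N) = √(N² + Z²)
U(m) = m² + √(625 + m²) (U(m) = m*m + √((-25)² + m²) = m² + √(625 + m²))
(U(216) + 3736)/(37543 - 36031) = ((216² + √(625 + 216²)) + 3736)/(37543 - 36031) = ((46656 + √(625 + 46656)) + 3736)/1512 = ((46656 + √47281) + 3736)*(1/1512) = (50392 + √47281)*(1/1512) = 6299/189 + √47281/1512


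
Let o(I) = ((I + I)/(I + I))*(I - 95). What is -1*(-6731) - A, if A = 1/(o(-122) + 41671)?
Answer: 279026873/41454 ≈ 6731.0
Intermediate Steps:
o(I) = -95 + I (o(I) = ((2*I)/((2*I)))*(-95 + I) = ((2*I)*(1/(2*I)))*(-95 + I) = 1*(-95 + I) = -95 + I)
A = 1/41454 (A = 1/((-95 - 122) + 41671) = 1/(-217 + 41671) = 1/41454 ≈ 2.4123e-5)
-1*(-6731) - A = -1*(-6731) - 1*1/41454 = 6731 - 1/41454 = 279026873/41454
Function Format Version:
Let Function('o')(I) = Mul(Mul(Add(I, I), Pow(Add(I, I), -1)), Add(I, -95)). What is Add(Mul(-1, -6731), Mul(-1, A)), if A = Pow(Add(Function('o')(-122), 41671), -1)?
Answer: Rational(279026873, 41454) ≈ 6731.0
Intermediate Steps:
Function('o')(I) = Add(-95, I) (Function('o')(I) = Mul(Mul(Mul(2, I), Pow(Mul(2, I), -1)), Add(-95, I)) = Mul(Mul(Mul(2, I), Mul(Rational(1, 2), Pow(I, -1))), Add(-95, I)) = Mul(1, Add(-95, I)) = Add(-95, I))
A = Rational(1, 41454) (A = Pow(Add(Add(-95, -122), 41671), -1) = Pow(Add(-217, 41671), -1) = Pow(41454, -1) = Rational(1, 41454) ≈ 2.4123e-5)
Add(Mul(-1, -6731), Mul(-1, A)) = Add(Mul(-1, -6731), Mul(-1, Rational(1, 41454))) = Add(6731, Rational(-1, 41454)) = Rational(279026873, 41454)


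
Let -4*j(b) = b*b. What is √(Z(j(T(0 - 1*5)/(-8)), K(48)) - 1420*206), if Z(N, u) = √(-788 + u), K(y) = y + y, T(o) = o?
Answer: √(-292520 + 2*I*√173) ≈ 0.024 + 540.85*I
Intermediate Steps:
K(y) = 2*y
j(b) = -b²/4 (j(b) = -b*b/4 = -b²/4)
√(Z(j(T(0 - 1*5)/(-8)), K(48)) - 1420*206) = √(√(-788 + 2*48) - 1420*206) = √(√(-788 + 96) - 292520) = √(√(-692) - 292520) = √(2*I*√173 - 292520) = √(-292520 + 2*I*√173)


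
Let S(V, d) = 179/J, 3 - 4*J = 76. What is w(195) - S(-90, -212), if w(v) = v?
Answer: 14951/73 ≈ 204.81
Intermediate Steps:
J = -73/4 (J = 3/4 - 1/4*76 = 3/4 - 19 = -73/4 ≈ -18.250)
S(V, d) = -716/73 (S(V, d) = 179/(-73/4) = 179*(-4/73) = -716/73)
w(195) - S(-90, -212) = 195 - 1*(-716/73) = 195 + 716/73 = 14951/73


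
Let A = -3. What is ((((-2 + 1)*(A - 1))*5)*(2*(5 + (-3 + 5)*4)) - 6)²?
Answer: 264196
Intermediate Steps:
((((-2 + 1)*(A - 1))*5)*(2*(5 + (-3 + 5)*4)) - 6)² = ((((-2 + 1)*(-3 - 1))*5)*(2*(5 + (-3 + 5)*4)) - 6)² = ((-1*(-4)*5)*(2*(5 + 2*4)) - 6)² = ((4*5)*(2*(5 + 8)) - 6)² = (20*(2*13) - 6)² = (20*26 - 6)² = (520 - 6)² = 514² = 264196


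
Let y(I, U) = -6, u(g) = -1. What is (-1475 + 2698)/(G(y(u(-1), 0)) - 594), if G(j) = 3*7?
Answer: -1223/573 ≈ -2.1344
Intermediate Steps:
G(j) = 21
(-1475 + 2698)/(G(y(u(-1), 0)) - 594) = (-1475 + 2698)/(21 - 594) = 1223/(-573) = 1223*(-1/573) = -1223/573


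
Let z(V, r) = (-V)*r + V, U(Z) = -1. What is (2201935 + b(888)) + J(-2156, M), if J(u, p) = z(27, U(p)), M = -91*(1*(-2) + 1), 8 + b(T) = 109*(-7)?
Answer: 2201218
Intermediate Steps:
b(T) = -771 (b(T) = -8 + 109*(-7) = -8 - 763 = -771)
M = 91 (M = -91*(-2 + 1) = -91*(-1) = 91)
z(V, r) = V - V*r (z(V, r) = -V*r + V = V - V*r)
J(u, p) = 54 (J(u, p) = 27*(1 - 1*(-1)) = 27*(1 + 1) = 27*2 = 54)
(2201935 + b(888)) + J(-2156, M) = (2201935 - 771) + 54 = 2201164 + 54 = 2201218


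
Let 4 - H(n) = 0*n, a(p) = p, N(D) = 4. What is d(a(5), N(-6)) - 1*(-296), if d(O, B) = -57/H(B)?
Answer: 1127/4 ≈ 281.75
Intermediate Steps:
H(n) = 4 (H(n) = 4 - 0*n = 4 - 1*0 = 4 + 0 = 4)
d(O, B) = -57/4
d(a(5), N(-6)) - 1*(-296) = -57/4 - 1*(-296) = -57/4 + 296 = 1127/4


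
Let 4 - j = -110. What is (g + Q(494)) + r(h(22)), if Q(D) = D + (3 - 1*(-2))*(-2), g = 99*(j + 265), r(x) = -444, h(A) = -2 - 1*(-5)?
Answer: 37561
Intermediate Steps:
h(A) = 3 (h(A) = -2 + 5 = 3)
j = 114 (j = 4 - 1*(-110) = 4 + 110 = 114)
g = 37521 (g = 99*(114 + 265) = 99*379 = 37521)
Q(D) = -10 + D (Q(D) = D + (3 + 2)*(-2) = D + 5*(-2) = D - 10 = -10 + D)
(g + Q(494)) + r(h(22)) = (37521 + (-10 + 494)) - 444 = (37521 + 484) - 444 = 38005 - 444 = 37561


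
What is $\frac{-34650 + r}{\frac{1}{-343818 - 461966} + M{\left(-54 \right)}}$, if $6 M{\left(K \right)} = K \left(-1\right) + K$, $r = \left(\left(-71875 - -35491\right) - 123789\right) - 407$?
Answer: $157313210320$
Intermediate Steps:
$r = -160580$ ($r = \left(\left(-71875 + 35491\right) - 123789\right) - 407 = \left(-36384 - 123789\right) - 407 = -160173 - 407 = -160580$)
$M{\left(K \right)} = 0$ ($M{\left(K \right)} = \frac{K \left(-1\right) + K}{6} = \frac{- K + K}{6} = \frac{1}{6} \cdot 0 = 0$)
$\frac{-34650 + r}{\frac{1}{-343818 - 461966} + M{\left(-54 \right)}} = \frac{-34650 - 160580}{\frac{1}{-343818 - 461966} + 0} = - \frac{195230}{\frac{1}{-805784} + 0} = - \frac{195230}{- \frac{1}{805784} + 0} = - \frac{195230}{- \frac{1}{805784}} = \left(-195230\right) \left(-805784\right) = 157313210320$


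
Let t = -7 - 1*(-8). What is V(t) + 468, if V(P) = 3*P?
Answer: 471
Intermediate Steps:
t = 1 (t = -7 + 8 = 1)
V(t) + 468 = 3*1 + 468 = 3 + 468 = 471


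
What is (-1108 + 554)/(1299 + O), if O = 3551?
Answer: -277/2425 ≈ -0.11423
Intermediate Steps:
(-1108 + 554)/(1299 + O) = (-1108 + 554)/(1299 + 3551) = -554/4850 = -554*1/4850 = -277/2425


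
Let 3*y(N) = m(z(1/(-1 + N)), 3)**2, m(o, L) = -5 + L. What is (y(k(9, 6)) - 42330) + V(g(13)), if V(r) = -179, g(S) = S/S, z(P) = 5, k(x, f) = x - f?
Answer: -127523/3 ≈ -42508.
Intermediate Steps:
g(S) = 1
y(N) = 4/3 (y(N) = (-5 + 3)**2/3 = (1/3)*(-2)**2 = (1/3)*4 = 4/3)
(y(k(9, 6)) - 42330) + V(g(13)) = (4/3 - 42330) - 179 = -126986/3 - 179 = -127523/3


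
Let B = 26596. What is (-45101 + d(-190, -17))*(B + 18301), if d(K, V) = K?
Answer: -2033430027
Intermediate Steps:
(-45101 + d(-190, -17))*(B + 18301) = (-45101 - 190)*(26596 + 18301) = -45291*44897 = -2033430027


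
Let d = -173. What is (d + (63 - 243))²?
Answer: 124609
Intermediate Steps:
(d + (63 - 243))² = (-173 + (63 - 243))² = (-173 - 180)² = (-353)² = 124609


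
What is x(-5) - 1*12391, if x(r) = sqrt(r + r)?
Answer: -12391 + I*sqrt(10) ≈ -12391.0 + 3.1623*I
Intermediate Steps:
x(r) = sqrt(2)*sqrt(r) (x(r) = sqrt(2*r) = sqrt(2)*sqrt(r))
x(-5) - 1*12391 = sqrt(2)*sqrt(-5) - 1*12391 = sqrt(2)*(I*sqrt(5)) - 12391 = I*sqrt(10) - 12391 = -12391 + I*sqrt(10)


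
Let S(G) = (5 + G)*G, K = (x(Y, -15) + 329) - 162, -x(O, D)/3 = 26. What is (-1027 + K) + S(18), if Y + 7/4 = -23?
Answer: -524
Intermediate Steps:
Y = -99/4 (Y = -7/4 - 23 = -99/4 ≈ -24.750)
x(O, D) = -78 (x(O, D) = -3*26 = -78)
K = 89 (K = (-78 + 329) - 162 = 251 - 162 = 89)
S(G) = G*(5 + G)
(-1027 + K) + S(18) = (-1027 + 89) + 18*(5 + 18) = -938 + 18*23 = -938 + 414 = -524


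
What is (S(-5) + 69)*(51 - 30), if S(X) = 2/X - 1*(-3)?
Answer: 7518/5 ≈ 1503.6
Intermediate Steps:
S(X) = 3 + 2/X (S(X) = 2/X + 3 = 3 + 2/X)
(S(-5) + 69)*(51 - 30) = ((3 + 2/(-5)) + 69)*(51 - 30) = ((3 + 2*(-1/5)) + 69)*21 = ((3 - 2/5) + 69)*21 = (13/5 + 69)*21 = (358/5)*21 = 7518/5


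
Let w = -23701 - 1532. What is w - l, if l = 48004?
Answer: -73237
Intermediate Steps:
w = -25233
w - l = -25233 - 1*48004 = -25233 - 48004 = -73237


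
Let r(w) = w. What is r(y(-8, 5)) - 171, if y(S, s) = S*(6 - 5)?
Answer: -179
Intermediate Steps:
y(S, s) = S (y(S, s) = S*1 = S)
r(y(-8, 5)) - 171 = -8 - 171 = -179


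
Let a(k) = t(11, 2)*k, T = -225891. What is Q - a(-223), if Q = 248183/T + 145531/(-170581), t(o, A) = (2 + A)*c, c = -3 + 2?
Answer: -34446389149976/38532712671 ≈ -893.95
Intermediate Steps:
c = -1
t(o, A) = -2 - A (t(o, A) = (2 + A)*(-1) = -2 - A)
a(k) = -4*k (a(k) = (-2 - 1*2)*k = (-2 - 2)*k = -4*k)
Q = -75209447444/38532712671 (Q = 248183/(-225891) + 145531/(-170581) = 248183*(-1/225891) + 145531*(-1/170581) = -248183/225891 - 145531/170581 = -75209447444/38532712671 ≈ -1.9518)
Q - a(-223) = -75209447444/38532712671 - (-4)*(-223) = -75209447444/38532712671 - 1*892 = -75209447444/38532712671 - 892 = -34446389149976/38532712671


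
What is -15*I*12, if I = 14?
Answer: -2520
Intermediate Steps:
-15*I*12 = -15*14*12 = -210*12 = -2520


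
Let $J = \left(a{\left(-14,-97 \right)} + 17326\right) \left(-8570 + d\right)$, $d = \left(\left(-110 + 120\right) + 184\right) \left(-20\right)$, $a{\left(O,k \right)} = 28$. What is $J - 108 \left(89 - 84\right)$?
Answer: $-216057840$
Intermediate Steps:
$d = -3880$ ($d = \left(10 + 184\right) \left(-20\right) = 194 \left(-20\right) = -3880$)
$J = -216057300$ ($J = \left(28 + 17326\right) \left(-8570 - 3880\right) = 17354 \left(-12450\right) = -216057300$)
$J - 108 \left(89 - 84\right) = -216057300 - 108 \left(89 - 84\right) = -216057300 - 540 = -216057840$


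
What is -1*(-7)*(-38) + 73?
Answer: -193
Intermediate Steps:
-1*(-7)*(-38) + 73 = 7*(-38) + 73 = -266 + 73 = -193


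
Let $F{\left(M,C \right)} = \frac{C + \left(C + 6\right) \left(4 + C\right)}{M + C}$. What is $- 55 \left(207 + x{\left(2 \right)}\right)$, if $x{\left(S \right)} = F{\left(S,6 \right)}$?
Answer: $- \frac{49005}{4} \approx -12251.0$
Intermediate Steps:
$F{\left(M,C \right)} = \frac{C + \left(4 + C\right) \left(6 + C\right)}{C + M}$ ($F{\left(M,C \right)} = \frac{C + \left(6 + C\right) \left(4 + C\right)}{C + M} = \frac{C + \left(4 + C\right) \left(6 + C\right)}{C + M}$)
$x{\left(S \right)} = \frac{126}{6 + S}$ ($x{\left(S \right)} = \frac{24 + 6^{2} + 11 \cdot 6}{6 + S} = \frac{24 + 36 + 66}{6 + S} = \frac{1}{6 + S} 126 = \frac{126}{6 + S}$)
$- 55 \left(207 + x{\left(2 \right)}\right) = - 55 \left(207 + \frac{126}{6 + 2}\right) = - 55 \left(207 + \frac{126}{8}\right) = - 55 \left(207 + 126 \cdot \frac{1}{8}\right) = - 55 \left(207 + \frac{63}{4}\right) = \left(-55\right) \frac{891}{4} = - \frac{49005}{4}$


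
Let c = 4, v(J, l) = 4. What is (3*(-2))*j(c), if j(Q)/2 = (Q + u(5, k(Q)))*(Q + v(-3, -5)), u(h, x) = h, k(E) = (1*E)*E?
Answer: -864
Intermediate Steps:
k(E) = E² (k(E) = E*E = E²)
j(Q) = 2*(4 + Q)*(5 + Q) (j(Q) = 2*((Q + 5)*(Q + 4)) = 2*((5 + Q)*(4 + Q)) = 2*((4 + Q)*(5 + Q)) = 2*(4 + Q)*(5 + Q))
(3*(-2))*j(c) = (3*(-2))*(40 + 2*4² + 18*4) = -6*(40 + 2*16 + 72) = -6*(40 + 32 + 72) = -6*144 = -864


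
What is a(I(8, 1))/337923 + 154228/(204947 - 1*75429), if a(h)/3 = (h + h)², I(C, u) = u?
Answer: 8686457110/7294518519 ≈ 1.1908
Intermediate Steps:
a(h) = 12*h² (a(h) = 3*(h + h)² = 3*(2*h)² = 3*(4*h²) = 12*h²)
a(I(8, 1))/337923 + 154228/(204947 - 1*75429) = (12*1²)/337923 + 154228/(204947 - 1*75429) = (12*1)*(1/337923) + 154228/(204947 - 75429) = 12*(1/337923) + 154228/129518 = 4/112641 + 154228*(1/129518) = 4/112641 + 77114/64759 = 8686457110/7294518519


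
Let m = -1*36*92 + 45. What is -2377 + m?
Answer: -5644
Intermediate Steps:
m = -3267 (m = -36*92 + 45 = -3312 + 45 = -3267)
-2377 + m = -2377 - 3267 = -5644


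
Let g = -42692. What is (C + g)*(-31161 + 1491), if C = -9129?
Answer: 1537529070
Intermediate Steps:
(C + g)*(-31161 + 1491) = (-9129 - 42692)*(-31161 + 1491) = -51821*(-29670) = 1537529070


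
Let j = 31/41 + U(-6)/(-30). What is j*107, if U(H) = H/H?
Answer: 95123/1230 ≈ 77.336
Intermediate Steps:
U(H) = 1
j = 889/1230 (j = 31/41 + 1/(-30) = 31*(1/41) + 1*(-1/30) = 31/41 - 1/30 = 889/1230 ≈ 0.72276)
j*107 = (889/1230)*107 = 95123/1230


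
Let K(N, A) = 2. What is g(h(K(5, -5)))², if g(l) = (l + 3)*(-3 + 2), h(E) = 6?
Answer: 81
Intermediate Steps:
g(l) = -3 - l (g(l) = (3 + l)*(-1) = -3 - l)
g(h(K(5, -5)))² = (-3 - 1*6)² = (-3 - 6)² = (-9)² = 81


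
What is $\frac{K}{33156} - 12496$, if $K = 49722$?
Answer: $- \frac{69044609}{5526} \approx -12495.0$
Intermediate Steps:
$\frac{K}{33156} - 12496 = \frac{49722}{33156} - 12496 = 49722 \cdot \frac{1}{33156} - 12496 = \frac{8287}{5526} - 12496 = - \frac{69044609}{5526}$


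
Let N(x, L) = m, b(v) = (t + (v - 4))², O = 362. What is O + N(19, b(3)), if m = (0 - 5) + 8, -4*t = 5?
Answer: 365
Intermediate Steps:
t = -5/4 (t = -¼*5 = -5/4 ≈ -1.2500)
m = 3 (m = -5 + 8 = 3)
b(v) = (-21/4 + v)² (b(v) = (-5/4 + (v - 4))² = (-5/4 + (-4 + v))² = (-21/4 + v)²)
N(x, L) = 3
O + N(19, b(3)) = 362 + 3 = 365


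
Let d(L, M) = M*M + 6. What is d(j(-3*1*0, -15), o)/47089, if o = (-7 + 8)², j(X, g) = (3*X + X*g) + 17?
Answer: 1/6727 ≈ 0.00014865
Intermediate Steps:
j(X, g) = 17 + 3*X + X*g
o = 1 (o = 1² = 1)
d(L, M) = 6 + M² (d(L, M) = M² + 6 = 6 + M²)
d(j(-3*1*0, -15), o)/47089 = (6 + 1²)/47089 = (6 + 1)*(1/47089) = 7*(1/47089) = 1/6727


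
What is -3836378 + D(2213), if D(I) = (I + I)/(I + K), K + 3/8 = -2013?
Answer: -6126660258/1597 ≈ -3.8364e+6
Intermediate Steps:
K = -16107/8 (K = -3/8 - 2013 = -16107/8 ≈ -2013.4)
D(I) = 2*I/(-16107/8 + I) (D(I) = (I + I)/(I - 16107/8) = (2*I)/(-16107/8 + I) = 2*I/(-16107/8 + I))
-3836378 + D(2213) = -3836378 + 16*2213/(-16107 + 8*2213) = -3836378 + 16*2213/(-16107 + 17704) = -3836378 + 16*2213/1597 = -3836378 + 16*2213*(1/1597) = -3836378 + 35408/1597 = -6126660258/1597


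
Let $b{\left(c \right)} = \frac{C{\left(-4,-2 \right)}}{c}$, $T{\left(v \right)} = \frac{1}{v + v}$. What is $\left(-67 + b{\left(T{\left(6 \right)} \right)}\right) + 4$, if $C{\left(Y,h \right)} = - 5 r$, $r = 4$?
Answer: $-303$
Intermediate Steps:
$T{\left(v \right)} = \frac{1}{2 v}$
$C{\left(Y,h \right)} = -20$ ($C{\left(Y,h \right)} = \left(-5\right) 4 = -20$)
$b{\left(c \right)} = - \frac{20}{c}$
$\left(-67 + b{\left(T{\left(6 \right)} \right)}\right) + 4 = \left(-67 - \frac{20}{\frac{1}{2} \cdot \frac{1}{6}}\right) + 4 = \left(-67 - 20 \frac{1}{\frac{1}{12}}\right) + 4 = \left(-67 - 240\right) + 4 = -307 + 4 = -303$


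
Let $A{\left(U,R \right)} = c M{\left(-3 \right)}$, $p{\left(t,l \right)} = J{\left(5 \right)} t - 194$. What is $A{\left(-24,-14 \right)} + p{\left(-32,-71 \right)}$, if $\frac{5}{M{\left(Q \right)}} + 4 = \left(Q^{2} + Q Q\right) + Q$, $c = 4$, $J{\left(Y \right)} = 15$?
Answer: $- \frac{7394}{11} \approx -672.18$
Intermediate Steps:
$M{\left(Q \right)} = \frac{5}{-4 + Q + 2 Q^{2}}$ ($M{\left(Q \right)} = \frac{5}{-4 + \left(\left(Q^{2} + Q Q\right) + Q\right)} = \frac{5}{-4 + \left(\left(Q^{2} + Q^{2}\right) + Q\right)} = \frac{5}{-4 + \left(2 Q^{2} + Q\right)} = \frac{5}{-4 + \left(Q + 2 Q^{2}\right)} = \frac{5}{-4 + Q + 2 Q^{2}}$)
$p{\left(t,l \right)} = -194 + 15 t$ ($p{\left(t,l \right)} = 15 t - 194 = -194 + 15 t$)
$A{\left(U,R \right)} = \frac{20}{11}$ ($A{\left(U,R \right)} = 4 \frac{5}{-4 - 3 + 2 \left(-3\right)^{2}} = 4 \frac{5}{-4 - 3 + 2 \cdot 9} = 4 \frac{5}{-4 - 3 + 18} = 4 \cdot \frac{5}{11} = \frac{20}{11}$)
$A{\left(-24,-14 \right)} + p{\left(-32,-71 \right)} = \frac{20}{11} + \left(-194 + 15 \left(-32\right)\right) = \frac{20}{11} - 674 = - \frac{7394}{11}$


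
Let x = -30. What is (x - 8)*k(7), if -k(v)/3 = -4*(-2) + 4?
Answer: 1368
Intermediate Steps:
k(v) = -36 (k(v) = -3*(-4*(-2) + 4) = -3*(8 + 4) = -3*12 = -36)
(x - 8)*k(7) = (-30 - 8)*(-36) = -38*(-36) = 1368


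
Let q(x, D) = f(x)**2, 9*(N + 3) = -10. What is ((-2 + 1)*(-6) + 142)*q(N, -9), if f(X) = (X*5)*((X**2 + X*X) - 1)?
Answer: 35759240079700/531441 ≈ 6.7287e+7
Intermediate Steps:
f(X) = 5*X*(-1 + 2*X**2) (f(X) = (5*X)*((X**2 + X**2) - 1) = (5*X)*(2*X**2 - 1) = (5*X)*(-1 + 2*X**2) = 5*X*(-1 + 2*X**2))
N = -37/9 (N = -3 + (1/9)*(-10) = -3 - 10/9 = -37/9 ≈ -4.1111)
q(x, D) = (-5*x + 10*x**3)**2
((-2 + 1)*(-6) + 142)*q(N, -9) = ((-2 + 1)*(-6) + 142)*(25*(-37/9)**2*(-1 + 2*(-37/9)**2)**2) = (-1*(-6) + 142)*(25*(1369/81)*(-1 + 2*(1369/81))**2) = (6 + 142)*(25*(1369/81)*(-1 + 2738/81)**2) = 148*(25*(1369/81)*(2657/81)**2) = 148*(25*(1369/81)*(7059649/6561)) = 148*(241616487025/531441) = 35759240079700/531441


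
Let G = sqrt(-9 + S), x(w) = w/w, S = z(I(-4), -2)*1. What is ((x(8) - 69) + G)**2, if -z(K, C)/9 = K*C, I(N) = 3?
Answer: 4669 - 408*sqrt(5) ≈ 3756.7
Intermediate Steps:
z(K, C) = -9*C*K (z(K, C) = -9*K*C = -9*C*K)
S = 54 (S = -9*(-2)*3*1 = 54*1 = 54)
x(w) = 1
G = 3*sqrt(5) (G = sqrt(-9 + 54) = sqrt(45) = 3*sqrt(5) ≈ 6.7082)
((x(8) - 69) + G)**2 = ((1 - 69) + 3*sqrt(5))**2 = (-68 + 3*sqrt(5))**2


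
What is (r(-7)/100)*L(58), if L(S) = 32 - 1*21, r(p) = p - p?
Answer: 0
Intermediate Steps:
r(p) = 0
L(S) = 11 (L(S) = 32 - 21 = 11)
(r(-7)/100)*L(58) = (0/100)*11 = (0*(1/100))*11 = 0*11 = 0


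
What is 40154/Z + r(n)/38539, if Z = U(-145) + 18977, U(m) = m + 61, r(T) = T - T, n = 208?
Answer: 40154/18893 ≈ 2.1253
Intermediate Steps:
r(T) = 0
U(m) = 61 + m
Z = 18893 (Z = (61 - 145) + 18977 = -84 + 18977 = 18893)
40154/Z + r(n)/38539 = 40154/18893 + 0/38539 = 40154*(1/18893) + 0*(1/38539) = 40154/18893 + 0 = 40154/18893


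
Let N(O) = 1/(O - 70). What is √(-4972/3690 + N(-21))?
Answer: I*√4254664505/55965 ≈ 1.1655*I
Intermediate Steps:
N(O) = 1/(-70 + O)
√(-4972/3690 + N(-21)) = √(-4972/3690 + 1/(-70 - 21)) = √(-4972*1/3690 + 1/(-91)) = √(-2486/1845 - 1/91) = √(-228071/167895) = I*√4254664505/55965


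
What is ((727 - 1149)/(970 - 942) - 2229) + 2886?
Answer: 8987/14 ≈ 641.93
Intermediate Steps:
((727 - 1149)/(970 - 942) - 2229) + 2886 = (-422/28 - 2229) + 2886 = (-422*1/28 - 2229) + 2886 = (-211/14 - 2229) + 2886 = -31417/14 + 2886 = 8987/14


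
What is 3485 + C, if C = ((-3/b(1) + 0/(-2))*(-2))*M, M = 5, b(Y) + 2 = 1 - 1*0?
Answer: 3455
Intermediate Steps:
b(Y) = -1 (b(Y) = -2 + (1 - 1*0) = -2 + (1 + 0) = -2 + 1 = -1)
C = -30 (C = ((-3/(-1) + 0/(-2))*(-2))*5 = ((-3*(-1) + 0*(-½))*(-2))*5 = ((3 + 0)*(-2))*5 = (3*(-2))*5 = -6*5 = -30)
3485 + C = 3485 - 30 = 3455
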